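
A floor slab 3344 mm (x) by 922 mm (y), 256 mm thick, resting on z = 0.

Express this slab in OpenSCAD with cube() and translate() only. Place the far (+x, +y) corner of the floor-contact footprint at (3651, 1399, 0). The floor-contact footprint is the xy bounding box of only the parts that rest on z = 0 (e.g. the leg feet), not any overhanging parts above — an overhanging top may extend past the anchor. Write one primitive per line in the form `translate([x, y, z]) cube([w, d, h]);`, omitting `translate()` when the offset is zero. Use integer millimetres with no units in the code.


translate([307, 477, 0]) cube([3344, 922, 256]);


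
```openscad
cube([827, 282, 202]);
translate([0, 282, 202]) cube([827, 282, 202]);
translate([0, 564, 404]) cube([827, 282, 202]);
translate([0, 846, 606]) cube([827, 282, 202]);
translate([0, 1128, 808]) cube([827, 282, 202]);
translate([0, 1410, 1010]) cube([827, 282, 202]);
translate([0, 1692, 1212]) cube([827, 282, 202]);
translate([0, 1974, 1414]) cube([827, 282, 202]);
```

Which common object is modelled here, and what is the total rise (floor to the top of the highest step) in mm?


A staircase. The total rise is 1616 mm.

8 identical blocks, each offset up and back from the previous — a staircase. Each step is 202 mm tall and there are 8 of them, so the total rise is 8 × 202 = 1616 mm.


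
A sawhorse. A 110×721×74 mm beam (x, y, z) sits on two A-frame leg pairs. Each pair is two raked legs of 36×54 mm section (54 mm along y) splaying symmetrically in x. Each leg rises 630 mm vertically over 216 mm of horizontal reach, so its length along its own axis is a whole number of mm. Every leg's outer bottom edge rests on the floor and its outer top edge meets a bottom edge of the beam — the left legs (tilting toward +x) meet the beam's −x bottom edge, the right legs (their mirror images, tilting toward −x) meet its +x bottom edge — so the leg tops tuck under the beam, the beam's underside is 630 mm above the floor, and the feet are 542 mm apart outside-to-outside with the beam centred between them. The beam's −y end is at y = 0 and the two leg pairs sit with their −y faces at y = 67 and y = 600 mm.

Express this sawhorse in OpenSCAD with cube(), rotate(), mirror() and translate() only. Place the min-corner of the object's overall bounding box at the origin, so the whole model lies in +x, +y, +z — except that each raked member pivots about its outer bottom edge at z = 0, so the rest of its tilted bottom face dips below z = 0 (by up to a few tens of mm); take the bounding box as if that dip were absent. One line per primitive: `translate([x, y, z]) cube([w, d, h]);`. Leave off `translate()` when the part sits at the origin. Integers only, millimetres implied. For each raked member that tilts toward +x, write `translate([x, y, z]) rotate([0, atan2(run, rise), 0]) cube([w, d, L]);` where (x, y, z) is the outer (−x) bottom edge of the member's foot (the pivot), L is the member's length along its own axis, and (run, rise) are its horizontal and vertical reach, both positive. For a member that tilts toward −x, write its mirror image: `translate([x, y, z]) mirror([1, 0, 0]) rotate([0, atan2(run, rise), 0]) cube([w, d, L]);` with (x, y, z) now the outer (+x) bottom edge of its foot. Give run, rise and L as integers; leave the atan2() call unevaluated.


translate([216, 0, 630]) cube([110, 721, 74]);
translate([0, 67, 0]) rotate([0, atan2(216, 630), 0]) cube([36, 54, 666]);
translate([542, 67, 0]) mirror([1, 0, 0]) rotate([0, atan2(216, 630), 0]) cube([36, 54, 666]);
translate([0, 600, 0]) rotate([0, atan2(216, 630), 0]) cube([36, 54, 666]);
translate([542, 600, 0]) mirror([1, 0, 0]) rotate([0, atan2(216, 630), 0]) cube([36, 54, 666]);


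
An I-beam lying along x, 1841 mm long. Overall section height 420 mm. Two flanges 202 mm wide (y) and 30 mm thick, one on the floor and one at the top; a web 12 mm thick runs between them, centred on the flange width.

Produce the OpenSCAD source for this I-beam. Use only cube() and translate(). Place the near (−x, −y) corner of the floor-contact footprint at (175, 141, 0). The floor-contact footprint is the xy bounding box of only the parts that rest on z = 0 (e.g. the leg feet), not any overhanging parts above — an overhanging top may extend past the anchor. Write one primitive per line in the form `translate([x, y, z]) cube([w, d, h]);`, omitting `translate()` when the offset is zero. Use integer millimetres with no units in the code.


translate([175, 141, 0]) cube([1841, 202, 30]);
translate([175, 236, 30]) cube([1841, 12, 360]);
translate([175, 141, 390]) cube([1841, 202, 30]);


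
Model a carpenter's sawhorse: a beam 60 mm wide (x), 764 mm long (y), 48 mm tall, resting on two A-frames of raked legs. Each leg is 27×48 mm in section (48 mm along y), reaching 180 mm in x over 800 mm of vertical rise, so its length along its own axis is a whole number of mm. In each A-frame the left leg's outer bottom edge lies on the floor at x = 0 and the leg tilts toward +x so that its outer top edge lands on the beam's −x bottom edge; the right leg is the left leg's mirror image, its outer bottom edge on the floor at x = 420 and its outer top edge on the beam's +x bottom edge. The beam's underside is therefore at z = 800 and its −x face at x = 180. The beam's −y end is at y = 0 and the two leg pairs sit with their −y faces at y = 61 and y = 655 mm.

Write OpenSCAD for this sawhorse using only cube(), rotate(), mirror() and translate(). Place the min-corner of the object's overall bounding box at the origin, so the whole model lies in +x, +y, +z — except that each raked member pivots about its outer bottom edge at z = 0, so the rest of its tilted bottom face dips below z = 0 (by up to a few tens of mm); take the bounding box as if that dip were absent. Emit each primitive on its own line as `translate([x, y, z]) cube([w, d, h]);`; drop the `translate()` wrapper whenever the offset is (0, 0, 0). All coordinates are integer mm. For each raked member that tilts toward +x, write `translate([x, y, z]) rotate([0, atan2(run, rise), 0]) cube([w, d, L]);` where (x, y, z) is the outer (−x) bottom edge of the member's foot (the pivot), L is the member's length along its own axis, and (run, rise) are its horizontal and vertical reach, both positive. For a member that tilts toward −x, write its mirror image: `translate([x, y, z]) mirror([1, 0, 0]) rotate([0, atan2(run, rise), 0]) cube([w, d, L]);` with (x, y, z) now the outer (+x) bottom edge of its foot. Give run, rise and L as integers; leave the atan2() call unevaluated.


translate([180, 0, 800]) cube([60, 764, 48]);
translate([0, 61, 0]) rotate([0, atan2(180, 800), 0]) cube([27, 48, 820]);
translate([420, 61, 0]) mirror([1, 0, 0]) rotate([0, atan2(180, 800), 0]) cube([27, 48, 820]);
translate([0, 655, 0]) rotate([0, atan2(180, 800), 0]) cube([27, 48, 820]);
translate([420, 655, 0]) mirror([1, 0, 0]) rotate([0, atan2(180, 800), 0]) cube([27, 48, 820]);


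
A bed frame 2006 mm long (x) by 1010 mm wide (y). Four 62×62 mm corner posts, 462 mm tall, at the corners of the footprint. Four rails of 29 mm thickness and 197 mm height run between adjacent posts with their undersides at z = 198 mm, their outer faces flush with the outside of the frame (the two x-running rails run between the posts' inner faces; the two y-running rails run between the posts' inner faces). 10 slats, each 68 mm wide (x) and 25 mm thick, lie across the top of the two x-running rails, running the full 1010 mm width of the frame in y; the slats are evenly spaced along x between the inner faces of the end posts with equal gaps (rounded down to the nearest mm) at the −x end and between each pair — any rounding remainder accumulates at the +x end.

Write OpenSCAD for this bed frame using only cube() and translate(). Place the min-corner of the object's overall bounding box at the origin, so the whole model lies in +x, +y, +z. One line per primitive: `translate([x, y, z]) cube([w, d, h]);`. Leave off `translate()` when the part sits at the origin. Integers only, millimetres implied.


cube([62, 62, 462]);
translate([0, 948, 0]) cube([62, 62, 462]);
translate([1944, 0, 0]) cube([62, 62, 462]);
translate([1944, 948, 0]) cube([62, 62, 462]);
translate([62, 0, 198]) cube([1882, 29, 197]);
translate([62, 981, 198]) cube([1882, 29, 197]);
translate([0, 62, 198]) cube([29, 886, 197]);
translate([1977, 62, 198]) cube([29, 886, 197]);
translate([171, 0, 395]) cube([68, 1010, 25]);
translate([348, 0, 395]) cube([68, 1010, 25]);
translate([525, 0, 395]) cube([68, 1010, 25]);
translate([702, 0, 395]) cube([68, 1010, 25]);
translate([879, 0, 395]) cube([68, 1010, 25]);
translate([1056, 0, 395]) cube([68, 1010, 25]);
translate([1233, 0, 395]) cube([68, 1010, 25]);
translate([1410, 0, 395]) cube([68, 1010, 25]);
translate([1587, 0, 395]) cube([68, 1010, 25]);
translate([1764, 0, 395]) cube([68, 1010, 25]);


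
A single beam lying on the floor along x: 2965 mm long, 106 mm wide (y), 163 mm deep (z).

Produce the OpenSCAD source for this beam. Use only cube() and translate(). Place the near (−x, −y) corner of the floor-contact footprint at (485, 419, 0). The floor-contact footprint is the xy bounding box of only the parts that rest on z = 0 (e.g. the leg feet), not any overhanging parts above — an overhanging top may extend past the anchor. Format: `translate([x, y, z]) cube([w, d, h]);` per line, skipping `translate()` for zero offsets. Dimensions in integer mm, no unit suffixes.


translate([485, 419, 0]) cube([2965, 106, 163]);


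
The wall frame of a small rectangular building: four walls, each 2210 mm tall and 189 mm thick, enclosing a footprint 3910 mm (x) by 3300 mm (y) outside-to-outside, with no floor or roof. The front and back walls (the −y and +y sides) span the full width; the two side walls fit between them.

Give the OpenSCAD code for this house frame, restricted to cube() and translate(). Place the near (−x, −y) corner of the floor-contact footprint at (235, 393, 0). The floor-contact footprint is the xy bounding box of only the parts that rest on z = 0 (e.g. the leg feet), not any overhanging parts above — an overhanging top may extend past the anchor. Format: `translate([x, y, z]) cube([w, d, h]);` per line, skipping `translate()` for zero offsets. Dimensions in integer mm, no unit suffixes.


translate([235, 393, 0]) cube([3910, 189, 2210]);
translate([235, 3504, 0]) cube([3910, 189, 2210]);
translate([235, 582, 0]) cube([189, 2922, 2210]);
translate([3956, 582, 0]) cube([189, 2922, 2210]);


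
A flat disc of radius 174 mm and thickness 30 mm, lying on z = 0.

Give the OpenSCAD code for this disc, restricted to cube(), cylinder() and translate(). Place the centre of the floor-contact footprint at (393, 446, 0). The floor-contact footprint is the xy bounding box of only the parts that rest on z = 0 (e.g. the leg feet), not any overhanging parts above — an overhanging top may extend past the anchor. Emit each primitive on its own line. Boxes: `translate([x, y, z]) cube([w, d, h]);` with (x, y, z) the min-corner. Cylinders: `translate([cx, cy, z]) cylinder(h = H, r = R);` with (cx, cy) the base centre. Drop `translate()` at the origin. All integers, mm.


translate([393, 446, 0]) cylinder(h = 30, r = 174);


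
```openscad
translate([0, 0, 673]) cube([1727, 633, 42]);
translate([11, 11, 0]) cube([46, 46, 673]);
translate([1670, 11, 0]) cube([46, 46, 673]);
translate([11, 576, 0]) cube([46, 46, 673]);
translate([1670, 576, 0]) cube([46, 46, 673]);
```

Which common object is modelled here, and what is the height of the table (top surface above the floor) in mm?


A table. The table height is 715 mm.

A 1727×633×42 slab sits at z = 673 on four 46 mm square posts — a table. The top surface is at 673 + 42 = 715 mm.


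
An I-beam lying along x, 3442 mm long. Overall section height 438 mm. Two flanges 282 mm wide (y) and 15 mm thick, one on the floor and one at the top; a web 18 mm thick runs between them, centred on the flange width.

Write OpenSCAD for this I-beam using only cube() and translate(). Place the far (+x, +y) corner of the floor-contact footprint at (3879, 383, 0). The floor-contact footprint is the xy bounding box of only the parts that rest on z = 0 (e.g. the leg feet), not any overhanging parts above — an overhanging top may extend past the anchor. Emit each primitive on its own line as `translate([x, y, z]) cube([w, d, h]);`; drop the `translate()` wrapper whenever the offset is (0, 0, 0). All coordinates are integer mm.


translate([437, 101, 0]) cube([3442, 282, 15]);
translate([437, 233, 15]) cube([3442, 18, 408]);
translate([437, 101, 423]) cube([3442, 282, 15]);


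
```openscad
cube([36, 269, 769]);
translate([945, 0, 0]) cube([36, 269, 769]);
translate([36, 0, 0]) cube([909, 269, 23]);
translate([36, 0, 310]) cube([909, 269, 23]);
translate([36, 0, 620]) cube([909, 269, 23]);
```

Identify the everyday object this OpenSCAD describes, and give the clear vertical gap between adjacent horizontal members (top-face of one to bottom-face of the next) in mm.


A bookshelf. The clear shelf gap is 287 mm.

Two tall side panels with 3 horizontal boards between them — a bookshelf. The first two shelf undersides are at z = 0 and z = 310; with shelf thickness 23, the clear gap is 310 − 0 − 23 = 287 mm.


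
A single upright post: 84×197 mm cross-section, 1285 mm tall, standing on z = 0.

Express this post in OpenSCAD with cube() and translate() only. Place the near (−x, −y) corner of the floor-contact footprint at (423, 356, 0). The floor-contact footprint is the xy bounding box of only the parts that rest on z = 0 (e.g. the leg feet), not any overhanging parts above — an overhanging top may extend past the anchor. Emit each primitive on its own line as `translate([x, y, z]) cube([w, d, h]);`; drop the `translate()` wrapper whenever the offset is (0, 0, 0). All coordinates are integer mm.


translate([423, 356, 0]) cube([84, 197, 1285]);


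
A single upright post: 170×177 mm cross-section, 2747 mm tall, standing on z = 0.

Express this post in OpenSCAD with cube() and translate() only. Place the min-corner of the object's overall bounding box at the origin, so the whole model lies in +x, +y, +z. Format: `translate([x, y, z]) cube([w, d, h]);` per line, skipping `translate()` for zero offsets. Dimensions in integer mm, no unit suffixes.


cube([170, 177, 2747]);


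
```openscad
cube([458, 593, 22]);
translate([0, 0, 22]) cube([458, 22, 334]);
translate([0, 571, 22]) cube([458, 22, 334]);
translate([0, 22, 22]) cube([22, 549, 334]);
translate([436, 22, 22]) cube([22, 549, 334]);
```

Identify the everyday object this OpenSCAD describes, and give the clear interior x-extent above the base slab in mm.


An open box. The internal width is 414 mm.

A 458×593 base slab with four walls standing on it — an open box. The base is 458 mm wide and the walls are 22 mm thick, so the internal width is 458 − 2 × 22 = 414 mm.


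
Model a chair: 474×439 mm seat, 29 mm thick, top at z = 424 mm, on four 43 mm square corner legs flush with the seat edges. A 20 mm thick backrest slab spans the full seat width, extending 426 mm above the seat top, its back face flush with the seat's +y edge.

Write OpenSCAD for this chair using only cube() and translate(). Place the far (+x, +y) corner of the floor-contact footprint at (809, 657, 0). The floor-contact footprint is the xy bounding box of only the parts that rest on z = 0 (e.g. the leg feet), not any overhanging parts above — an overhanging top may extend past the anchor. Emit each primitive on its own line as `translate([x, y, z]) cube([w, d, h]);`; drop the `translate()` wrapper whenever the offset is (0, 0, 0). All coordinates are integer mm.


translate([335, 218, 395]) cube([474, 439, 29]);
translate([335, 218, 0]) cube([43, 43, 395]);
translate([766, 218, 0]) cube([43, 43, 395]);
translate([335, 614, 0]) cube([43, 43, 395]);
translate([766, 614, 0]) cube([43, 43, 395]);
translate([335, 637, 424]) cube([474, 20, 426]);


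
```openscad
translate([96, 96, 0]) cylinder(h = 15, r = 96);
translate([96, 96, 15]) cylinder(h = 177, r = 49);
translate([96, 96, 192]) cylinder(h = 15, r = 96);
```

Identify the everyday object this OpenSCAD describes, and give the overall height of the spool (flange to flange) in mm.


A spool. The overall height is 207 mm.

Three coaxial cylinders, large–small–large — a spool. Two 15 mm flanges and a 177 mm core give 15 + 177 + 15 = 207 mm.


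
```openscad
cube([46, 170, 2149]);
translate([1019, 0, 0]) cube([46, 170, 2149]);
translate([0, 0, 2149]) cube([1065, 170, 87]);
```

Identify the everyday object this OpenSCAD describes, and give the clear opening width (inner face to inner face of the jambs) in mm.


A door frame. The clear opening width is 973 mm.

Two 2149 mm tall posts with a header on top — a door frame. The left jamb is 46 mm wide at x = 0; the right jamb starts at x = 1019. The clear opening is 1019 − 46 = 973 mm.


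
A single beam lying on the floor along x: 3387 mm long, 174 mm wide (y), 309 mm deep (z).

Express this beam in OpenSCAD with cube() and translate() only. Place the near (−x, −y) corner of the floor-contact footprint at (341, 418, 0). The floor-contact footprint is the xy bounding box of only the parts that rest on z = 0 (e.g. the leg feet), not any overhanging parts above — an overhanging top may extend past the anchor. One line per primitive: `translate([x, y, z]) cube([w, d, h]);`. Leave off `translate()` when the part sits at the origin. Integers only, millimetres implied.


translate([341, 418, 0]) cube([3387, 174, 309]);


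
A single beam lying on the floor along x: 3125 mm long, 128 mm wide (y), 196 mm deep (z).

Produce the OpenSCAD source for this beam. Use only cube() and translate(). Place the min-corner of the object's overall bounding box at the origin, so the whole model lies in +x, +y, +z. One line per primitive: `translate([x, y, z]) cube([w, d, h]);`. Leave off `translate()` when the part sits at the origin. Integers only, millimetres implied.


cube([3125, 128, 196]);


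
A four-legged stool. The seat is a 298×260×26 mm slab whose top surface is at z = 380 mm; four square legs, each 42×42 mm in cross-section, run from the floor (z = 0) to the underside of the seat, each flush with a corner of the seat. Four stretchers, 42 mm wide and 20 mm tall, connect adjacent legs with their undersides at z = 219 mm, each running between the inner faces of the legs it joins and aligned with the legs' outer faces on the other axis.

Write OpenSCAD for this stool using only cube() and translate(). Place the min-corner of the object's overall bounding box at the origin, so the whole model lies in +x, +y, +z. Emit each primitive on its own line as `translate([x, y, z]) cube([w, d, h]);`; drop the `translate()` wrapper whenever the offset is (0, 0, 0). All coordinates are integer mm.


translate([0, 0, 354]) cube([298, 260, 26]);
cube([42, 42, 354]);
translate([256, 0, 0]) cube([42, 42, 354]);
translate([0, 218, 0]) cube([42, 42, 354]);
translate([256, 218, 0]) cube([42, 42, 354]);
translate([42, 0, 219]) cube([214, 42, 20]);
translate([42, 218, 219]) cube([214, 42, 20]);
translate([0, 42, 219]) cube([42, 176, 20]);
translate([256, 42, 219]) cube([42, 176, 20]);


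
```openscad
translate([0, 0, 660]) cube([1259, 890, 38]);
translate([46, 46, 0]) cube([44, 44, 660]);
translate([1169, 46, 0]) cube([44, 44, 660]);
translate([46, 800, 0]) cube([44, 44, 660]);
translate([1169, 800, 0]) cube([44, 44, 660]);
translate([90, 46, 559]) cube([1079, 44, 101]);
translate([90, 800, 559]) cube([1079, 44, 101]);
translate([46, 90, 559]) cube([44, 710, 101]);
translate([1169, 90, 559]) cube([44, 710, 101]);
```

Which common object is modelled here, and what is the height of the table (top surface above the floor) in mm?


A table. The table height is 698 mm.

A 1259×890×38 slab sits at z = 660 on four 44 mm square posts — a table. The top surface is at 660 + 38 = 698 mm.


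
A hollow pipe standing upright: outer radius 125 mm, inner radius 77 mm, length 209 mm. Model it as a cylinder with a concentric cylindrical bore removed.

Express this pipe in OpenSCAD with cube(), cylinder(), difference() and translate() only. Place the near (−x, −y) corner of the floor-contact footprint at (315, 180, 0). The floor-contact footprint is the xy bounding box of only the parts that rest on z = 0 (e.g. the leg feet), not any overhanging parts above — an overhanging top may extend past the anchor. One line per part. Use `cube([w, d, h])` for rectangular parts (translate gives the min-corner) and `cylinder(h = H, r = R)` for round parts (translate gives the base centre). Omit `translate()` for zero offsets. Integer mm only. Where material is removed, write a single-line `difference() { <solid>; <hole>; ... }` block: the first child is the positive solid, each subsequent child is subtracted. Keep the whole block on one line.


difference() { translate([440, 305, 0]) cylinder(h = 209, r = 125); translate([440, 305, 0]) cylinder(h = 209, r = 77); }


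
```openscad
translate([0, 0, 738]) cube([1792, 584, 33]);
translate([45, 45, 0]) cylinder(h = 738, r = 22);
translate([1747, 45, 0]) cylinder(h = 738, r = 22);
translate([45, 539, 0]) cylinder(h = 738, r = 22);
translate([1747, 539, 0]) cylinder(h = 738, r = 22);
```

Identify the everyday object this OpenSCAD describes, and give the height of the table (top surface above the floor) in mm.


A table. The table height is 771 mm.

A 1792×584×33 slab sits at z = 738 on four Ø44 mm round legs — a table. The top surface is at 738 + 33 = 771 mm.


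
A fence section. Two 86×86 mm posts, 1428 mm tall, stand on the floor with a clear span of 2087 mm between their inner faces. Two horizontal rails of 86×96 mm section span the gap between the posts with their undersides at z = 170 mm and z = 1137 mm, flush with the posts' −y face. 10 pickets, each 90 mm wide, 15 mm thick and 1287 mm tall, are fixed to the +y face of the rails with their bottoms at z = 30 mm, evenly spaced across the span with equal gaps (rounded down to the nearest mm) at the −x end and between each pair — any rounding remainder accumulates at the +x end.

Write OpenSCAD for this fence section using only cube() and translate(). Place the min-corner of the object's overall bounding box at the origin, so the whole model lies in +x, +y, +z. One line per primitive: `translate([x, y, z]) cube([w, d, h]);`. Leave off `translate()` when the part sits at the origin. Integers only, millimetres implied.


cube([86, 86, 1428]);
translate([2173, 0, 0]) cube([86, 86, 1428]);
translate([86, 0, 170]) cube([2087, 86, 96]);
translate([86, 0, 1137]) cube([2087, 86, 96]);
translate([193, 86, 30]) cube([90, 15, 1287]);
translate([390, 86, 30]) cube([90, 15, 1287]);
translate([587, 86, 30]) cube([90, 15, 1287]);
translate([784, 86, 30]) cube([90, 15, 1287]);
translate([981, 86, 30]) cube([90, 15, 1287]);
translate([1178, 86, 30]) cube([90, 15, 1287]);
translate([1375, 86, 30]) cube([90, 15, 1287]);
translate([1572, 86, 30]) cube([90, 15, 1287]);
translate([1769, 86, 30]) cube([90, 15, 1287]);
translate([1966, 86, 30]) cube([90, 15, 1287]);


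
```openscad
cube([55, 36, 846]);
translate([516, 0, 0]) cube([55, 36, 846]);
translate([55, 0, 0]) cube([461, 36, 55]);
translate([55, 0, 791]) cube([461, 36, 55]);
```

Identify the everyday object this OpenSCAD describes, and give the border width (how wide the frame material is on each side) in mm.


A picture frame. The border width is 55 mm.

Four thin pieces enclosing a rectangular opening — a picture frame. The two full-height stiles are 846 mm tall; the top rail sits at z = 791 and is 55 mm tall, so the border above the opening is 846 − 791 = 55 mm, matching the stile x-width.


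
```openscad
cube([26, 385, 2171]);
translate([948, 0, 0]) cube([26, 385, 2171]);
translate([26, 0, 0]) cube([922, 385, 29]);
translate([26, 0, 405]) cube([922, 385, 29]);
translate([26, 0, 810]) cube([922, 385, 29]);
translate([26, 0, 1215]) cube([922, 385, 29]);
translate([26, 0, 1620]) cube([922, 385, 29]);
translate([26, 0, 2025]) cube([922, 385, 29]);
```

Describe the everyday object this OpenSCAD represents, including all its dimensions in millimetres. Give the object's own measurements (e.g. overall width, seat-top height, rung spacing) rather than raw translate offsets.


An open bookshelf. Two side panels, each 26 mm thick, 385 mm deep and 2171 mm tall, stand 974 mm apart (outside-to-outside). Between them sit 6 shelves, each 29 mm thick and 385 mm deep, spanning the full gap between the sides. The bottom shelf rests on the floor (its underside at z = 0) and the clear gap between one shelf's top and the next shelf's underside is 376 mm.


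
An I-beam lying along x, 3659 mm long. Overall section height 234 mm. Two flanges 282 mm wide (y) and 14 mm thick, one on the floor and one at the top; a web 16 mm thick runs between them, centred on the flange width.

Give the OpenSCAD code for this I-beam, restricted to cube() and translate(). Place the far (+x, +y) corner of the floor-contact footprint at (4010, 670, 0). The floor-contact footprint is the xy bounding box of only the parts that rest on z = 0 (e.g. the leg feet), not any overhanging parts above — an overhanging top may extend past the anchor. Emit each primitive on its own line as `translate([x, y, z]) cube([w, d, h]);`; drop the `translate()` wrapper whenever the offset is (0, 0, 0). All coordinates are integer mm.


translate([351, 388, 0]) cube([3659, 282, 14]);
translate([351, 521, 14]) cube([3659, 16, 206]);
translate([351, 388, 220]) cube([3659, 282, 14]);


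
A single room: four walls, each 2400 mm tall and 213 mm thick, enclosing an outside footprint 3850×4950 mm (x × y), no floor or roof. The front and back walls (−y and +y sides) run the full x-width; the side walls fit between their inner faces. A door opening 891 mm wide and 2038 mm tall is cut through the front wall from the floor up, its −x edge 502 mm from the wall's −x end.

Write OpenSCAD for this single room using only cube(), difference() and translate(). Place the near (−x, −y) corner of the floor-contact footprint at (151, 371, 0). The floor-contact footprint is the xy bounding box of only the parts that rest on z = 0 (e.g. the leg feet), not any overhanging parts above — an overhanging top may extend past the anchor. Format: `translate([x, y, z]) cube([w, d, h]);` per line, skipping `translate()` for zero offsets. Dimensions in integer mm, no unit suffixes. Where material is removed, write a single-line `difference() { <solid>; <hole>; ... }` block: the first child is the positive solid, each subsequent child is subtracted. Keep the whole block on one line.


difference() { translate([151, 371, 0]) cube([3850, 213, 2400]); translate([653, 371, 0]) cube([891, 213, 2038]); }
translate([151, 5108, 0]) cube([3850, 213, 2400]);
translate([151, 584, 0]) cube([213, 4524, 2400]);
translate([3788, 584, 0]) cube([213, 4524, 2400]);


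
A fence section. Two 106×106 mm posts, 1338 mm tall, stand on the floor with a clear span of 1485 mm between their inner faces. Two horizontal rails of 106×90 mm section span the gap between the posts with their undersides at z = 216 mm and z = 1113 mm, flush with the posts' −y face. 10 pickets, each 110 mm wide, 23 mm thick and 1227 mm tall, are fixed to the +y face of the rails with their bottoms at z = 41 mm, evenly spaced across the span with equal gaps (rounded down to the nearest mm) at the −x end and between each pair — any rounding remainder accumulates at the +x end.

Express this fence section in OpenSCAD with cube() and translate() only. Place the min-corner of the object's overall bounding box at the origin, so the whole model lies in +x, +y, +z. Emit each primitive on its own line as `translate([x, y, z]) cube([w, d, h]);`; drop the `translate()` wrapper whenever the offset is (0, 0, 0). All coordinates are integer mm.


cube([106, 106, 1338]);
translate([1591, 0, 0]) cube([106, 106, 1338]);
translate([106, 0, 216]) cube([1485, 106, 90]);
translate([106, 0, 1113]) cube([1485, 106, 90]);
translate([141, 106, 41]) cube([110, 23, 1227]);
translate([286, 106, 41]) cube([110, 23, 1227]);
translate([431, 106, 41]) cube([110, 23, 1227]);
translate([576, 106, 41]) cube([110, 23, 1227]);
translate([721, 106, 41]) cube([110, 23, 1227]);
translate([866, 106, 41]) cube([110, 23, 1227]);
translate([1011, 106, 41]) cube([110, 23, 1227]);
translate([1156, 106, 41]) cube([110, 23, 1227]);
translate([1301, 106, 41]) cube([110, 23, 1227]);
translate([1446, 106, 41]) cube([110, 23, 1227]);


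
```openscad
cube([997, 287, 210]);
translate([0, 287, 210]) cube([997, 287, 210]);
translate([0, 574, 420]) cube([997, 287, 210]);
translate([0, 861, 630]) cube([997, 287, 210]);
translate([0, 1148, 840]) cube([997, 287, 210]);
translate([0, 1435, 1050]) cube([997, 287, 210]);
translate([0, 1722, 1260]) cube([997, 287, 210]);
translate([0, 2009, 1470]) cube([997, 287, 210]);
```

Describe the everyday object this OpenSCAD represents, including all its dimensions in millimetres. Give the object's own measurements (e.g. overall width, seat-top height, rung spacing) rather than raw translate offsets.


A straight staircase of 8 solid steps. Each step is 997 mm wide (x), 287 mm deep (y, the going) and 210 mm tall (the rise). The first step rests on the floor; each subsequent step sits one going further in +y and one rise higher in +z, directly behind and above the previous step with no overlap.


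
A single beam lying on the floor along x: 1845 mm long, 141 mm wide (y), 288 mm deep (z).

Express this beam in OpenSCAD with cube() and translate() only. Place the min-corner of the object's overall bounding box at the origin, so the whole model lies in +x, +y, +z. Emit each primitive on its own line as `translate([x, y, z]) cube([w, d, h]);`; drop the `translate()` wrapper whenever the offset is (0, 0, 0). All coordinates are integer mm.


cube([1845, 141, 288]);


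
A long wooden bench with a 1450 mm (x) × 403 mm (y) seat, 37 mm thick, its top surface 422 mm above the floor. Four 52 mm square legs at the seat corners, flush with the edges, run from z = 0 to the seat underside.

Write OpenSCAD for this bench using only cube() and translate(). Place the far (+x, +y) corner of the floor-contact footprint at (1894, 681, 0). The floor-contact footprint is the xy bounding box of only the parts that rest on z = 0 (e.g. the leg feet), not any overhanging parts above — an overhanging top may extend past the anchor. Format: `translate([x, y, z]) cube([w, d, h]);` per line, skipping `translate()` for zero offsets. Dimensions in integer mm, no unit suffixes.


translate([444, 278, 385]) cube([1450, 403, 37]);
translate([444, 278, 0]) cube([52, 52, 385]);
translate([444, 629, 0]) cube([52, 52, 385]);
translate([1842, 278, 0]) cube([52, 52, 385]);
translate([1842, 629, 0]) cube([52, 52, 385]);


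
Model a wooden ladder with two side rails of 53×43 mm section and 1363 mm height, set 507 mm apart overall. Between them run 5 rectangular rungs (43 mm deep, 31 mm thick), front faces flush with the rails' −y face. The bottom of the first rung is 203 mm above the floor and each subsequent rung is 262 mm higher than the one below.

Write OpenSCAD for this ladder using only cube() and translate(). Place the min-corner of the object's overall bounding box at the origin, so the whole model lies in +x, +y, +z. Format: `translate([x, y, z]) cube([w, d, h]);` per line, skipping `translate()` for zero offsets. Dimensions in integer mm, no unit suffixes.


// rung span = 507 - 2*53 = 401
// rung[k] z = 203 + k*262
cube([53, 43, 1363]);
translate([454, 0, 0]) cube([53, 43, 1363]);
translate([53, 0, 203]) cube([401, 43, 31]);
translate([53, 0, 465]) cube([401, 43, 31]);
translate([53, 0, 727]) cube([401, 43, 31]);
translate([53, 0, 989]) cube([401, 43, 31]);
translate([53, 0, 1251]) cube([401, 43, 31]);


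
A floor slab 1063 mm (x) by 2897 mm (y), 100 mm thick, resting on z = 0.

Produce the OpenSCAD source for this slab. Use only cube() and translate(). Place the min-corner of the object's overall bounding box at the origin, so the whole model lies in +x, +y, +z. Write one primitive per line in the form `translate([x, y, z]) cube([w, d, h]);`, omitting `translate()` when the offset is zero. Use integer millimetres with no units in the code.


cube([1063, 2897, 100]);


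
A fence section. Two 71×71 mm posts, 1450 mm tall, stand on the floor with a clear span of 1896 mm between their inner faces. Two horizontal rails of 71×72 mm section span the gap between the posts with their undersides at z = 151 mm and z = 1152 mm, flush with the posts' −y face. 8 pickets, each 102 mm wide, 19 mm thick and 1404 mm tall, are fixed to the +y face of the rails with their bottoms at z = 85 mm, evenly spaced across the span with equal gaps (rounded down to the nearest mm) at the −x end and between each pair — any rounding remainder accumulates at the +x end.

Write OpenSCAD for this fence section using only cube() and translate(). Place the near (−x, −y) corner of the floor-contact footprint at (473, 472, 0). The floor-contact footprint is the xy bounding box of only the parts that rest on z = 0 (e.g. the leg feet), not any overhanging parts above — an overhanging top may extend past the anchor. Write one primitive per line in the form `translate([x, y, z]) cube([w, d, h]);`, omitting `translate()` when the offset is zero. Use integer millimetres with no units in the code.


translate([473, 472, 0]) cube([71, 71, 1450]);
translate([2440, 472, 0]) cube([71, 71, 1450]);
translate([544, 472, 151]) cube([1896, 71, 72]);
translate([544, 472, 1152]) cube([1896, 71, 72]);
translate([664, 543, 85]) cube([102, 19, 1404]);
translate([886, 543, 85]) cube([102, 19, 1404]);
translate([1108, 543, 85]) cube([102, 19, 1404]);
translate([1330, 543, 85]) cube([102, 19, 1404]);
translate([1552, 543, 85]) cube([102, 19, 1404]);
translate([1774, 543, 85]) cube([102, 19, 1404]);
translate([1996, 543, 85]) cube([102, 19, 1404]);
translate([2218, 543, 85]) cube([102, 19, 1404]);


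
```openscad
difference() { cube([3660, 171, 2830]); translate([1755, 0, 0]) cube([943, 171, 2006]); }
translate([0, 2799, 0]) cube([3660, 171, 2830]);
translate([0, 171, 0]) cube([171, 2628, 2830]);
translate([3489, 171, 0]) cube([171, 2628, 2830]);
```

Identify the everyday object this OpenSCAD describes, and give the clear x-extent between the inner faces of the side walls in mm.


A single room. The interior width is 3318 mm.

Four walls enclosing a rectangle with a door in the front wall — a room. Outside width 3660 minus two 171 mm walls gives 3318 mm.


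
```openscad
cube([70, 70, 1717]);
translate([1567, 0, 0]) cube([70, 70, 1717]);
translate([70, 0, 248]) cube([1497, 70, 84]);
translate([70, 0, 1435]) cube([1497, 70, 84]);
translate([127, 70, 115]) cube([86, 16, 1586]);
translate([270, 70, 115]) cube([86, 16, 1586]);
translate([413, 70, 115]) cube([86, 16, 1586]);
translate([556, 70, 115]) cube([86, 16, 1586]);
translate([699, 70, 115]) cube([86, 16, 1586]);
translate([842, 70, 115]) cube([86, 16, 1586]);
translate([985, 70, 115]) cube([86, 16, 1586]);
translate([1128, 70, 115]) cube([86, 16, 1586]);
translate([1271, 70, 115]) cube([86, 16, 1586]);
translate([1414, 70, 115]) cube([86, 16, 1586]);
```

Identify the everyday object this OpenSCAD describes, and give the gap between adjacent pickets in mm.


A fence section. The picket gap is 57 mm.

Two posts, two rails, 10 pickets — a fence section. Span 1497 mm holds 10 pickets of 86 mm with 11 equal gaps: ⌊(1497 − 10·86) / 11⌋ = 57 mm.


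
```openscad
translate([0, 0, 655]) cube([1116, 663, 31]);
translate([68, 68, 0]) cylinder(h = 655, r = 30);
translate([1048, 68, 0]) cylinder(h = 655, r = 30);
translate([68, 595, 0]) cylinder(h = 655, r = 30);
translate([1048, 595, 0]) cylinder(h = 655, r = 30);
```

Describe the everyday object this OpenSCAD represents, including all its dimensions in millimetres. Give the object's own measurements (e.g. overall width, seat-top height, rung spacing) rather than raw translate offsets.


A rectangular dining table. The top is 1116×663×31 mm with its upper surface at z = 686 mm. It stands on four round legs of 60 mm diameter, each leg's bounding box inset 38 mm from the nearest pair of top edges, running from the floor to the underside of the top.


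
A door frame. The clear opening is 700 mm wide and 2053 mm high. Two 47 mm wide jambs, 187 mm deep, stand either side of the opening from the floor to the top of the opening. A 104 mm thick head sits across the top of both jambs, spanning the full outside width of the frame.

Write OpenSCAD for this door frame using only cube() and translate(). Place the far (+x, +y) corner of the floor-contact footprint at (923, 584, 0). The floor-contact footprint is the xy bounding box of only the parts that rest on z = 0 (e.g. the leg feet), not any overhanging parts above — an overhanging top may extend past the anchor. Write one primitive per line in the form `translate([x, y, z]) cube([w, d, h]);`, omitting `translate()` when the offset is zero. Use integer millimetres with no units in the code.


translate([129, 397, 0]) cube([47, 187, 2053]);
translate([876, 397, 0]) cube([47, 187, 2053]);
translate([129, 397, 2053]) cube([794, 187, 104]);


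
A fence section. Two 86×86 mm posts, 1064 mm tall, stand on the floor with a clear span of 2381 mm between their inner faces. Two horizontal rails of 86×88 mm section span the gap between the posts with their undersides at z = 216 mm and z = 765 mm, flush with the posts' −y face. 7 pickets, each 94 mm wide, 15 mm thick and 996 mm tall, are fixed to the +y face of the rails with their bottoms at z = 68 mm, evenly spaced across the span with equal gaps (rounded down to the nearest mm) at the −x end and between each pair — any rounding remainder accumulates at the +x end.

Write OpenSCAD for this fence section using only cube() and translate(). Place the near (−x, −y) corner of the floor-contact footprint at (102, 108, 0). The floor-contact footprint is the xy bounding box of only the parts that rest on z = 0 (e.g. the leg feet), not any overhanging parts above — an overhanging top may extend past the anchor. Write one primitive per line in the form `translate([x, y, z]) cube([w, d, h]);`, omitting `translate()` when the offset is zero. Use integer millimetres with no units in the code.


translate([102, 108, 0]) cube([86, 86, 1064]);
translate([2569, 108, 0]) cube([86, 86, 1064]);
translate([188, 108, 216]) cube([2381, 86, 88]);
translate([188, 108, 765]) cube([2381, 86, 88]);
translate([403, 194, 68]) cube([94, 15, 996]);
translate([712, 194, 68]) cube([94, 15, 996]);
translate([1021, 194, 68]) cube([94, 15, 996]);
translate([1330, 194, 68]) cube([94, 15, 996]);
translate([1639, 194, 68]) cube([94, 15, 996]);
translate([1948, 194, 68]) cube([94, 15, 996]);
translate([2257, 194, 68]) cube([94, 15, 996]);


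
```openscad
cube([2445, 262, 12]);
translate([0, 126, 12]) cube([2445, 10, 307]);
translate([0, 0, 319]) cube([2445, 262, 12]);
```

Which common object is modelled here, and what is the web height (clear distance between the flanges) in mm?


An I-beam. The web height is 307 mm.

Two wide flanges with a thin centred web — an I-beam. Overall 331 mm minus two 12 mm flanges gives a web of 331 − 2·12 = 307 mm.


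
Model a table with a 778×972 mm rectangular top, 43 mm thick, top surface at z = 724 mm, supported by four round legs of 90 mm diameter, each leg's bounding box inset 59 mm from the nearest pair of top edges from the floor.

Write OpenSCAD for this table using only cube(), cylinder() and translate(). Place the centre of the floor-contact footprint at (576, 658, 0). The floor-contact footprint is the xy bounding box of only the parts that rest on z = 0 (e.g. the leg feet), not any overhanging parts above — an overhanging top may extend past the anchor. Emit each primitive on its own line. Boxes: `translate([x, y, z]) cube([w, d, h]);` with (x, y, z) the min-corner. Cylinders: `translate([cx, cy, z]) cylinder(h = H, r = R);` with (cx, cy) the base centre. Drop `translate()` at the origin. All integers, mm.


translate([187, 172, 681]) cube([778, 972, 43]);
translate([291, 276, 0]) cylinder(h = 681, r = 45);
translate([861, 276, 0]) cylinder(h = 681, r = 45);
translate([291, 1040, 0]) cylinder(h = 681, r = 45);
translate([861, 1040, 0]) cylinder(h = 681, r = 45);
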